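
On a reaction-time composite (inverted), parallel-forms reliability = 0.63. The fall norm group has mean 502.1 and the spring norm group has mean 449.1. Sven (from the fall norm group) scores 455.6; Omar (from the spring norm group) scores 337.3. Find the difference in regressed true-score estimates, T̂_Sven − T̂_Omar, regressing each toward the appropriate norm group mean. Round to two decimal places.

94.14

T̂_Sven = 0.63(455.6) + 0.37(502.1) = 472.8050
T̂_Omar = 0.63(337.3) + 0.37(449.1) = 378.6660
Difference = 472.8050 − 378.6660 = 94.1390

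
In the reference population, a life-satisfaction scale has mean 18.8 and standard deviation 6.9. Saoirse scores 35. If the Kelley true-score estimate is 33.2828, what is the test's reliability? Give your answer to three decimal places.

T̂ = ρX + (1 − ρ)μ  ⇒  T̂ − μ = ρ(X − μ)
ρ = (T̂ − μ)/(X − μ) = (33.2828 − 18.8) / (35 − 18.8) = 14.4828 / 16.2 = 0.89400

0.894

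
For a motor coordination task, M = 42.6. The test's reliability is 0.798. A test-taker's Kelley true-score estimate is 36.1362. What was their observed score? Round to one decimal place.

T̂ = ρX + (1 − ρ)μ  ⇒  X = (T̂ − (1 − ρ)μ) / ρ
X = (36.1362 − 0.202 × 42.6) / 0.798 = (36.1362 − 8.6052) / 0.798 = 27.5310 / 0.798 = 34.500

34.5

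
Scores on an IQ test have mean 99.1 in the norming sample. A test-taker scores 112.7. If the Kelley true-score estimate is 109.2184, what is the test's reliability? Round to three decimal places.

0.744

T̂ = ρX + (1 − ρ)μ  ⇒  T̂ − μ = ρ(X − μ)
ρ = (T̂ − μ)/(X − μ) = (109.2184 − 99.1) / (112.7 − 99.1) = 10.1184 / 13.6 = 0.74400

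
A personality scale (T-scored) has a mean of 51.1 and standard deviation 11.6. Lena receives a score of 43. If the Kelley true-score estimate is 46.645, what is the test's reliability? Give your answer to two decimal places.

0.55

T̂ = ρX + (1 − ρ)μ  ⇒  T̂ − μ = ρ(X − μ)
ρ = (T̂ − μ)/(X − μ) = (46.645 − 51.1) / (43 − 51.1) = -4.455 / -8.1 = 0.5500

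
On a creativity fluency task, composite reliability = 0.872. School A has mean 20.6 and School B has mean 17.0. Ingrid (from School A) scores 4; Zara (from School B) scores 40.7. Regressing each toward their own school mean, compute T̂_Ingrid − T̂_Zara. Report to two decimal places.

-31.54

T̂_Ingrid = 0.872(4) + 0.128(20.6) = 6.1248
T̂_Zara = 0.872(40.7) + 0.128(17.0) = 37.6664
Difference = 6.1248 − 37.6664 = -31.5416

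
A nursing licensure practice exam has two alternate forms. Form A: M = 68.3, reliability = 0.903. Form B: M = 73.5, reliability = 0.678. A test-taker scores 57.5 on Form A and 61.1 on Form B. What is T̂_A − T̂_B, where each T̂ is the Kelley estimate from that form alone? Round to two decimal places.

T̂_A = 0.903(57.5) + 0.097(68.3) = 58.5476
T̂_B = 0.678(61.1) + 0.322(73.5) = 65.0928
T̂_A − T̂_B = -6.5452

-6.55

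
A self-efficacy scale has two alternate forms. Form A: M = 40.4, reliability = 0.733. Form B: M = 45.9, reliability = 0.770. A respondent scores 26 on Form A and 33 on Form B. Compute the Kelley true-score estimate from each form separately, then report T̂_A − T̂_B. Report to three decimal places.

T̂_A = 0.733(26) + 0.267(40.4) = 29.84480
T̂_B = 0.770(33) + 0.230(45.9) = 35.96700
T̂_A − T̂_B = -6.12220

-6.122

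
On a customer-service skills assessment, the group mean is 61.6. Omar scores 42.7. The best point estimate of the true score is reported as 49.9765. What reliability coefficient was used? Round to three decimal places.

T̂ = ρX + (1 − ρ)μ  ⇒  T̂ − μ = ρ(X − μ)
ρ = (T̂ − μ)/(X − μ) = (49.9765 − 61.6) / (42.7 − 61.6) = -11.6235 / -18.9 = 0.61500

0.615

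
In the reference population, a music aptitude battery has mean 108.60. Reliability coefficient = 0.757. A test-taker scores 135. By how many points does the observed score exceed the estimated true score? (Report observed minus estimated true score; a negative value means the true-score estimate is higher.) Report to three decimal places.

T̂ = ρX + (1 − ρ)μ
  = 0.757 × 135 + 0.243 × 108.60
  = 102.195 + 26.38980
  = 128.58480
  ≈ 128.5848
X − T̂ = 135 − 128.5848 = 6.4152 → 6.415

6.415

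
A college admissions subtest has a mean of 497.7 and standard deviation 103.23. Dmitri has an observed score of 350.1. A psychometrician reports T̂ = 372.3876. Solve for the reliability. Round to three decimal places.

T̂ = ρX + (1 − ρ)μ  ⇒  T̂ − μ = ρ(X − μ)
ρ = (T̂ − μ)/(X − μ) = (372.3876 − 497.7) / (350.1 − 497.7) = -125.3124 / -147.6 = 0.84900

0.849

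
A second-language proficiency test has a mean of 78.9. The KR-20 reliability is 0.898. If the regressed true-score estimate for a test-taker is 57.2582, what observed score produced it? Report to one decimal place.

54.8

T̂ = ρX + (1 − ρ)μ  ⇒  X = (T̂ − (1 − ρ)μ) / ρ
X = (57.2582 − 0.102 × 78.9) / 0.898 = (57.2582 − 8.0478) / 0.898 = 49.2104 / 0.898 = 54.800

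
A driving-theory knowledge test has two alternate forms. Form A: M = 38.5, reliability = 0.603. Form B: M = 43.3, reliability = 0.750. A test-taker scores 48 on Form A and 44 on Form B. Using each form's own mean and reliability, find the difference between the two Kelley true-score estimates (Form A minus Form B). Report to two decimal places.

T̂_A = 0.603(48) + 0.397(38.5) = 44.2285
T̂_B = 0.750(44) + 0.250(43.3) = 43.8250
T̂_A − T̂_B = 0.4035

0.40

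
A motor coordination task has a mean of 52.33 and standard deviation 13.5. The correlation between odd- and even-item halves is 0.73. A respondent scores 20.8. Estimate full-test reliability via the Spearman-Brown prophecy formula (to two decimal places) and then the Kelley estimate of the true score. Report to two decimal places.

Spearman-Brown: ρ = 2r/(1 + r) = 2(0.73)/(1 + 0.73) = 1.460/1.73 = 0.8439 → 0.84
T̂ = ρX + (1 − ρ)μ
  = 0.84 × 20.8 + 0.16 × 52.33
  = 17.472 + 8.3728
  = 25.845
  ≈ 25.84

25.84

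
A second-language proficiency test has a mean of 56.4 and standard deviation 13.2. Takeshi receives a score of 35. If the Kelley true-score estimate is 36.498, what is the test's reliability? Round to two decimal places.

T̂ = ρX + (1 − ρ)μ  ⇒  T̂ − μ = ρ(X − μ)
ρ = (T̂ − μ)/(X − μ) = (36.498 − 56.4) / (35 − 56.4) = -19.902 / -21.4 = 0.9300

0.93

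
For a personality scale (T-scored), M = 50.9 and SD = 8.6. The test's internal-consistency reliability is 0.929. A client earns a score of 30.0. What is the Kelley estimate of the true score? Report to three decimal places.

T̂ = ρX + (1 − ρ)μ
  = 0.929 × 30.0 + 0.071 × 50.9
  = 27.8700 + 3.6139
  = 31.4839
  ≈ 31.484

31.484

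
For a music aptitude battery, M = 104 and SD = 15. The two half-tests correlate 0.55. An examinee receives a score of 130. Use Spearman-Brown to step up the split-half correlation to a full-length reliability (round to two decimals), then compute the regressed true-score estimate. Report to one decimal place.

122.5

Spearman-Brown: ρ = 2r/(1 + r) = 2(0.55)/(1 + 0.55) = 1.100/1.55 = 0.7097 → 0.71
Weight the observed score by reliability and the mean by (1 − reliability): T̂ = 0.71·130 + 0.29·104 = 92.30 + 30.16 = 122.46.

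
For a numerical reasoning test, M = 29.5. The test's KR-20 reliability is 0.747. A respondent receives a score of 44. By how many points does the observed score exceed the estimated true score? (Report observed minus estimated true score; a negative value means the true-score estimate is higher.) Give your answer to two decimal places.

3.67

T̂ = ρX + (1 − ρ)μ
  = 0.747 × 44 + 0.253 × 29.5
  = 32.868 + 7.4635
  = 40.3315
  ≈ 40.332
X − T̂ = 44 − 40.332 = 3.668 → 3.67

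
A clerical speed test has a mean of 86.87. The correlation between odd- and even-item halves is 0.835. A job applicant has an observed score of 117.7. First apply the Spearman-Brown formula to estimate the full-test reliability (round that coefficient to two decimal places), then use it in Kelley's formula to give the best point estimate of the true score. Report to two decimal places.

114.93

Spearman-Brown: ρ = 2r/(1 + r) = 2(0.835)/(1 + 0.835) = 1.6700/1.835 = 0.9101 → 0.91
T̂ = 0.91(117.7) + 0.09(86.87) = 107.107 + 7.8183 = 114.925 → 114.93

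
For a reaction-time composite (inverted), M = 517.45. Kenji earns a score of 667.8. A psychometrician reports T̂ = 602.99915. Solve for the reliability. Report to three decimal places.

T̂ = ρX + (1 − ρ)μ  ⇒  T̂ − μ = ρ(X − μ)
ρ = (T̂ − μ)/(X − μ) = (602.99915 − 517.45) / (667.8 − 517.45) = 85.54915 / 150.35 = 0.56900

0.569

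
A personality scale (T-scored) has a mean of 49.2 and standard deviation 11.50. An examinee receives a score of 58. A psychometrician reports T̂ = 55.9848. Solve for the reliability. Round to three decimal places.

0.771

T̂ = ρX + (1 − ρ)μ  ⇒  T̂ − μ = ρ(X − μ)
ρ = (T̂ − μ)/(X − μ) = (55.9848 − 49.2) / (58 − 49.2) = 6.7848 / 8.8 = 0.77100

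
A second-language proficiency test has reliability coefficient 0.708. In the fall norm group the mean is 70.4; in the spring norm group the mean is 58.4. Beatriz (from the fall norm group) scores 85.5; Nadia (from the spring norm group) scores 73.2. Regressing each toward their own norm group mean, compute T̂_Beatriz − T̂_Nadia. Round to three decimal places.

T̂_Beatriz = 0.708(85.5) + 0.292(70.4) = 81.09080
T̂_Nadia = 0.708(73.2) + 0.292(58.4) = 68.87840
Difference = 81.09080 − 68.87840 = 12.21240

12.212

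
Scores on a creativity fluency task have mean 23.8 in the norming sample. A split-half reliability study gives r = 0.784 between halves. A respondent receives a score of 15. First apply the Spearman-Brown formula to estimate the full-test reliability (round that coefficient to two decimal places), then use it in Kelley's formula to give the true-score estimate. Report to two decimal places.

16.06

Spearman-Brown: ρ = 2r/(1 + r) = 2(0.784)/(1 + 0.784) = 1.5680/1.784 = 0.8789 → 0.88
Regress the observed score toward the mean by the unreliability: T̂ = 0.88·15 + 0.12·23.8 = 13.20 + 2.856 = 16.056.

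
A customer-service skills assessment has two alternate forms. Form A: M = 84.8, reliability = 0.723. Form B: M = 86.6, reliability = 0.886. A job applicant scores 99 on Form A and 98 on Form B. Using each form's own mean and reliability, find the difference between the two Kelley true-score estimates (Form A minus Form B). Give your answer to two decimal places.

-1.63

T̂_A = 0.723(99) + 0.277(84.8) = 95.0666
T̂_B = 0.886(98) + 0.114(86.6) = 96.7004
T̂_A − T̂_B = -1.6338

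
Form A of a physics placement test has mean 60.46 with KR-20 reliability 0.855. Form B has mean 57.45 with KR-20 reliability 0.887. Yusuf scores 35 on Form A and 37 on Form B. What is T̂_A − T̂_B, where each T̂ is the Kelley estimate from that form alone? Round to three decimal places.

T̂_A = 0.855(35) + 0.145(60.46) = 38.69170
T̂_B = 0.887(37) + 0.113(57.45) = 39.31085
T̂_A − T̂_B = -0.61915

-0.619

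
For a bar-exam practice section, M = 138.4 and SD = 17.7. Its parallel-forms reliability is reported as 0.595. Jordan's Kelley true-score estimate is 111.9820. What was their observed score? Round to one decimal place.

94.0

T̂ = ρX + (1 − ρ)μ  ⇒  X = (T̂ − (1 − ρ)μ) / ρ
X = (111.9820 − 0.405 × 138.4) / 0.595 = (111.9820 − 56.0520) / 0.595 = 55.9300 / 0.595 = 94.000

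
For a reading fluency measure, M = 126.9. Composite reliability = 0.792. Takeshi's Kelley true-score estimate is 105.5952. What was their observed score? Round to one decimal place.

T̂ = ρX + (1 − ρ)μ  ⇒  X = (T̂ − (1 − ρ)μ) / ρ
X = (105.5952 − 0.208 × 126.9) / 0.792 = (105.5952 − 26.3952) / 0.792 = 79.2000 / 0.792 = 100.000

100.0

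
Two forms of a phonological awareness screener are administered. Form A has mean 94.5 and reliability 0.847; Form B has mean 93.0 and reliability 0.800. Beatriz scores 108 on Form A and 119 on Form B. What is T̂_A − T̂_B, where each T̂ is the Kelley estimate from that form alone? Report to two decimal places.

T̂_A = 0.847(108) + 0.153(94.5) = 105.9345
T̂_B = 0.800(119) + 0.200(93.0) = 113.8000
T̂_A − T̂_B = -7.8655

-7.87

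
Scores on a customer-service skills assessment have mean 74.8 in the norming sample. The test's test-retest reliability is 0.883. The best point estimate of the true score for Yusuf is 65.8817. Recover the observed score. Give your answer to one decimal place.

T̂ = ρX + (1 − ρ)μ  ⇒  X = (T̂ − (1 − ρ)μ) / ρ
X = (65.8817 − 0.117 × 74.8) / 0.883 = (65.8817 − 8.7516) / 0.883 = 57.1301 / 0.883 = 64.700

64.7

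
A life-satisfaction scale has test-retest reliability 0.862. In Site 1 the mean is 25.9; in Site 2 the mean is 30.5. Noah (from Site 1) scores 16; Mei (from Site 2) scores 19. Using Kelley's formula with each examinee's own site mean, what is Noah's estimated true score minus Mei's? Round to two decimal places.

T̂_Noah = 0.862(16) + 0.138(25.9) = 17.3662
T̂_Mei = 0.862(19) + 0.138(30.5) = 20.5870
Difference = 17.3662 − 20.5870 = -3.2208

-3.22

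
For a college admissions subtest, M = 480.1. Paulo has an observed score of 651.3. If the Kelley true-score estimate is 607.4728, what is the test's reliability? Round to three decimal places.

0.744

T̂ = ρX + (1 − ρ)μ  ⇒  T̂ − μ = ρ(X − μ)
ρ = (T̂ − μ)/(X − μ) = (607.4728 − 480.1) / (651.3 − 480.1) = 127.3728 / 171.2 = 0.74400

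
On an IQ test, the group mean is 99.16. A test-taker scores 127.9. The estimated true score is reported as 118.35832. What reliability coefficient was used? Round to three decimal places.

T̂ = ρX + (1 − ρ)μ  ⇒  T̂ − μ = ρ(X − μ)
ρ = (T̂ − μ)/(X − μ) = (118.35832 − 99.16) / (127.9 − 99.16) = 19.19832 / 28.74 = 0.66800

0.668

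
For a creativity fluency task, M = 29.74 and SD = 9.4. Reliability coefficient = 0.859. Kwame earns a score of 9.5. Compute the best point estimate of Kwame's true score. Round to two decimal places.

12.35

T̂ = 0.859(9.5) + 0.141(29.74) = 8.1605 + 4.19334 = 12.354 → 12.35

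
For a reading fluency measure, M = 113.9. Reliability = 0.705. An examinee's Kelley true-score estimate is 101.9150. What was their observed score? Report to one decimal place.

T̂ = ρX + (1 − ρ)μ  ⇒  X = (T̂ − (1 − ρ)μ) / ρ
X = (101.9150 − 0.295 × 113.9) / 0.705 = (101.9150 − 33.6005) / 0.705 = 68.3145 / 0.705 = 96.900

96.9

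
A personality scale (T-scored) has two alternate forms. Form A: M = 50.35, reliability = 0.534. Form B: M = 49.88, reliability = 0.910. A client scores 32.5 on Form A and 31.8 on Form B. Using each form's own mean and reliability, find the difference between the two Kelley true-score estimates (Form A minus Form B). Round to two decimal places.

7.39

T̂_A = 0.534(32.5) + 0.466(50.35) = 40.8181
T̂_B = 0.910(31.8) + 0.090(49.88) = 33.4272
T̂_A − T̂_B = 7.3909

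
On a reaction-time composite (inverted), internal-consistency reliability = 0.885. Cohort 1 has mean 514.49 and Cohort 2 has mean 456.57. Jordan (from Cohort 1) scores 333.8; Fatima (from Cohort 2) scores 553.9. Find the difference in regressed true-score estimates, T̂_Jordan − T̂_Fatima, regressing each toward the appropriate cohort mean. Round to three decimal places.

-188.128

T̂_Jordan = 0.885(333.8) + 0.115(514.49) = 354.57935
T̂_Fatima = 0.885(553.9) + 0.115(456.57) = 542.70705
Difference = 354.57935 − 542.70705 = -188.12770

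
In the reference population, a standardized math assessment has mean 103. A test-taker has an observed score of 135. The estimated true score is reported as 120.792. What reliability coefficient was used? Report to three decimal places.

T̂ = ρX + (1 − ρ)μ  ⇒  T̂ − μ = ρ(X − μ)
ρ = (T̂ − μ)/(X − μ) = (120.792 − 103) / (135 − 103) = 17.792 / 32.0 = 0.55600

0.556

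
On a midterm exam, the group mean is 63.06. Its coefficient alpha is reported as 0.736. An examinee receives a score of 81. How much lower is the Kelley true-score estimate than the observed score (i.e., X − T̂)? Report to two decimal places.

4.74

Regress the observed score toward the mean by the unreliability: T̂ = 0.736·81 + 0.264·63.06 = 59.616 + 16.64784 = 76.2638.
X − T̂ = 81 − 76.264 = 4.736 → 4.74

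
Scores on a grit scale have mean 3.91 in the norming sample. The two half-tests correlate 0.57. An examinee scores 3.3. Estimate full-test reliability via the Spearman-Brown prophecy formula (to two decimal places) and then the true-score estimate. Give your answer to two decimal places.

Spearman-Brown: ρ = 2r/(1 + r) = 2(0.57)/(1 + 0.57) = 1.140/1.57 = 0.7261 → 0.73
T̂ = 0.73(3.3) + 0.27(3.91) = 2.409 + 1.0557 = 3.465 → 3.46

3.46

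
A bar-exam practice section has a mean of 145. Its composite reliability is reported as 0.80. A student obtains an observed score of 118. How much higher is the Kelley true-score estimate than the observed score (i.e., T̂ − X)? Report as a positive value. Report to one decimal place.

5.4

T̂ = ρX + (1 − ρ)μ
  = 0.80 × 118 + 0.20 × 145
  = 94.40 + 29.00
  = 123.400
  ≈ 123.40
T̂ − X = 123.40 − 118 = 5.40 → 5.4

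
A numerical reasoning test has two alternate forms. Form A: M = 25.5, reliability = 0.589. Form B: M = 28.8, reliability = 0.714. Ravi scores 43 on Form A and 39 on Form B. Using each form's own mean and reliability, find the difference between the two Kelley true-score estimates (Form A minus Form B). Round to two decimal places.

T̂_A = 0.589(43) + 0.411(25.5) = 35.8075
T̂_B = 0.714(39) + 0.286(28.8) = 36.0828
T̂_A − T̂_B = -0.2753

-0.28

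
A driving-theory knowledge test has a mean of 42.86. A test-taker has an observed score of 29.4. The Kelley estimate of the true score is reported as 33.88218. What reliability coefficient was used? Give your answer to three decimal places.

0.667

T̂ = ρX + (1 − ρ)μ  ⇒  T̂ − μ = ρ(X − μ)
ρ = (T̂ − μ)/(X − μ) = (33.88218 − 42.86) / (29.4 − 42.86) = -8.97782 / -13.46 = 0.66700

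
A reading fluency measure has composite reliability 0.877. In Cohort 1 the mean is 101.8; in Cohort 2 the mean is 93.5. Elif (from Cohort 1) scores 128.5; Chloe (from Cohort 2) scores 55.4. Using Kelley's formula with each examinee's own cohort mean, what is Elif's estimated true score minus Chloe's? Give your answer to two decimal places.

65.13

T̂_Elif = 0.877(128.5) + 0.123(101.8) = 125.2159
T̂_Chloe = 0.877(55.4) + 0.123(93.5) = 60.0863
Difference = 125.2159 − 60.0863 = 65.1296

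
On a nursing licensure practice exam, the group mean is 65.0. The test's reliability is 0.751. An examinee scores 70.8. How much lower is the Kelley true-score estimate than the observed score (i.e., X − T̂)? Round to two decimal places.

T̂ = ρX + (1 − ρ)μ
  = 0.751 × 70.8 + 0.249 × 65.0
  = 53.1708 + 16.1850
  = 69.3558
  ≈ 69.356
X − T̂ = 70.8 − 69.356 = 1.444 → 1.44

1.44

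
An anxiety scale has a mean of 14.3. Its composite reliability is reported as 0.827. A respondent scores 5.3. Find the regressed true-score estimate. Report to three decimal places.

Kelley's formula gives T̂ = 0.827·5.3 + 0.173·14.3 = 4.3831 + 2.4739 = 6.8570.

6.857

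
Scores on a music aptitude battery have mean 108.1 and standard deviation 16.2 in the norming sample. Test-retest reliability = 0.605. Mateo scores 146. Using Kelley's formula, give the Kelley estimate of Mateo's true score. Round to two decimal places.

131.03

T̂ = ρX + (1 − ρ)μ
  = 0.605 × 146 + 0.395 × 108.1
  = 88.330 + 42.6995
  = 131.029
  ≈ 131.03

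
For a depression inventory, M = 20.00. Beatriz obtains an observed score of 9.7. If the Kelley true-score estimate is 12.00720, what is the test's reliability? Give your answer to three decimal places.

0.776

T̂ = ρX + (1 − ρ)μ  ⇒  T̂ − μ = ρ(X − μ)
ρ = (T̂ − μ)/(X − μ) = (12.00720 − 20.00) / (9.7 − 20.00) = -7.99280 / -10.30 = 0.77600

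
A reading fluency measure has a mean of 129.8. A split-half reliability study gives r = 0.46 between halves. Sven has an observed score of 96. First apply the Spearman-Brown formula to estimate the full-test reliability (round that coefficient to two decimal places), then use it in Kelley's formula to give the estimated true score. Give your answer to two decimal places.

108.51

Spearman-Brown: ρ = 2r/(1 + r) = 2(0.46)/(1 + 0.46) = 0.920/1.46 = 0.6301 → 0.63
Regress the observed score toward the mean by the unreliability: T̂ = 0.63·96 + 0.37·129.8 = 60.48 + 48.026 = 108.506.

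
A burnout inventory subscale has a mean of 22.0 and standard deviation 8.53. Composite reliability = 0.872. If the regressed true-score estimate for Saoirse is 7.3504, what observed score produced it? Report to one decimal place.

T̂ = ρX + (1 − ρ)μ  ⇒  X = (T̂ − (1 − ρ)μ) / ρ
X = (7.3504 − 0.128 × 22.0) / 0.872 = (7.3504 − 2.8160) / 0.872 = 4.5344 / 0.872 = 5.200

5.2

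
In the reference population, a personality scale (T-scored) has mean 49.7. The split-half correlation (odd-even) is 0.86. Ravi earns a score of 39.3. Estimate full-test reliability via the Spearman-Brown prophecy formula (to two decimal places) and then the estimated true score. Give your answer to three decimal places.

40.132

Spearman-Brown: ρ = 2r/(1 + r) = 2(0.86)/(1 + 0.86) = 1.720/1.86 = 0.9247 → 0.92
T̂ = ρX + (1 − ρ)μ
  = 0.92 × 39.3 + 0.08 × 49.7
  = 36.156 + 3.976
  = 40.1320
  ≈ 40.132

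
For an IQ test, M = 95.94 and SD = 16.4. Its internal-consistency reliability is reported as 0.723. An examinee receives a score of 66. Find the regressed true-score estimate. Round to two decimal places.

T̂ = 0.723(66) + 0.277(95.94) = 47.718 + 26.57538 = 74.293 → 74.29

74.29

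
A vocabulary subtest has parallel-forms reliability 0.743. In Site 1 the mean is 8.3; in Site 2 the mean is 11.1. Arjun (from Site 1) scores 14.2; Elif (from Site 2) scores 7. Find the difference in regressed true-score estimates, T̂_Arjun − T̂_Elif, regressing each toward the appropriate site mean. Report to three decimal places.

4.630

T̂_Arjun = 0.743(14.2) + 0.257(8.3) = 12.68370
T̂_Elif = 0.743(7) + 0.257(11.1) = 8.05370
Difference = 12.68370 − 8.05370 = 4.63000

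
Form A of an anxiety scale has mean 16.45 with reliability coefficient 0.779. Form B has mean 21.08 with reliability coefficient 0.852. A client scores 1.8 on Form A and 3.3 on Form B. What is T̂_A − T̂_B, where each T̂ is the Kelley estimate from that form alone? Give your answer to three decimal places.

T̂_A = 0.779(1.8) + 0.221(16.45) = 5.03765
T̂_B = 0.852(3.3) + 0.148(21.08) = 5.93144
T̂_A − T̂_B = -0.89379

-0.894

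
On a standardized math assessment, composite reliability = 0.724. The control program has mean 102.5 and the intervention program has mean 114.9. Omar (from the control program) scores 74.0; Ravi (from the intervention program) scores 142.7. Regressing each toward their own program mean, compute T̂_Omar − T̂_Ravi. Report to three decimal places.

-53.161

T̂_Omar = 0.724(74.0) + 0.276(102.5) = 81.86600
T̂_Ravi = 0.724(142.7) + 0.276(114.9) = 135.02720
Difference = 81.86600 − 135.02720 = -53.16120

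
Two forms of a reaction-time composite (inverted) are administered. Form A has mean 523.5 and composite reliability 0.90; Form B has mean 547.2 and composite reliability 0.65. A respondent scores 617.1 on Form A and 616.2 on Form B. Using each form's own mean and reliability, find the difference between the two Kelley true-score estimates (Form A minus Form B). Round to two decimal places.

15.69

T̂_A = 0.90(617.1) + 0.10(523.5) = 607.7400
T̂_B = 0.65(616.2) + 0.35(547.2) = 592.0500
T̂_A − T̂_B = 15.6900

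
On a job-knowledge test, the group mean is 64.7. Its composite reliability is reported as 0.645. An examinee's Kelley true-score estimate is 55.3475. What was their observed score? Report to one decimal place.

50.2

T̂ = ρX + (1 − ρ)μ  ⇒  X = (T̂ − (1 − ρ)μ) / ρ
X = (55.3475 − 0.355 × 64.7) / 0.645 = (55.3475 − 22.9685) / 0.645 = 32.3790 / 0.645 = 50.200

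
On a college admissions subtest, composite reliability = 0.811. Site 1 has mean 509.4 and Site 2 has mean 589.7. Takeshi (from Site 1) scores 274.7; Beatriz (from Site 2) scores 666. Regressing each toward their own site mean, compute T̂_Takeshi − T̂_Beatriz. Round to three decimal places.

T̂_Takeshi = 0.811(274.7) + 0.189(509.4) = 319.05830
T̂_Beatriz = 0.811(666) + 0.189(589.7) = 651.57930
Difference = 319.05830 − 651.57930 = -332.52100

-332.521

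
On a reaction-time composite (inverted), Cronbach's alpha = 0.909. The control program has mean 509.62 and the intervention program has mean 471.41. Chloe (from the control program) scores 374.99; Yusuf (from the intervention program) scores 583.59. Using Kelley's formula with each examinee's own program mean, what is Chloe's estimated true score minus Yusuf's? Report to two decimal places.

-186.14

T̂_Chloe = 0.909(374.99) + 0.091(509.62) = 387.2413
T̂_Yusuf = 0.909(583.59) + 0.091(471.41) = 573.3816
Difference = 387.2413 − 573.3816 = -186.1403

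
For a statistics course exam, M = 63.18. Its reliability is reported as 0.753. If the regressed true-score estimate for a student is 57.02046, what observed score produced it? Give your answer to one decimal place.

55.0

T̂ = ρX + (1 − ρ)μ  ⇒  X = (T̂ − (1 − ρ)μ) / ρ
X = (57.02046 − 0.247 × 63.18) / 0.753 = (57.02046 − 15.60546) / 0.753 = 41.41500 / 0.753 = 55.000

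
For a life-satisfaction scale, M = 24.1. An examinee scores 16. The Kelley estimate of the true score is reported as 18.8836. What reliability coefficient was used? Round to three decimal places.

T̂ = ρX + (1 − ρ)μ  ⇒  T̂ − μ = ρ(X − μ)
ρ = (T̂ − μ)/(X − μ) = (18.8836 − 24.1) / (16 − 24.1) = -5.2164 / -8.1 = 0.64400

0.644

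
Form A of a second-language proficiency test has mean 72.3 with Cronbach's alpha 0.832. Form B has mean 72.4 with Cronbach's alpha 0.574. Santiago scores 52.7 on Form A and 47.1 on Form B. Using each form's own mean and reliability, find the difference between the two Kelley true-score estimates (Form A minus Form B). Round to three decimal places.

T̂_A = 0.832(52.7) + 0.168(72.3) = 55.99280
T̂_B = 0.574(47.1) + 0.426(72.4) = 57.87780
T̂_A − T̂_B = -1.88500

-1.885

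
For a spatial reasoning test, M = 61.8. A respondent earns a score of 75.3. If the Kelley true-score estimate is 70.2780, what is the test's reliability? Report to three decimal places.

0.628

T̂ = ρX + (1 − ρ)μ  ⇒  T̂ − μ = ρ(X − μ)
ρ = (T̂ − μ)/(X − μ) = (70.2780 − 61.8) / (75.3 − 61.8) = 8.4780 / 13.5 = 0.62800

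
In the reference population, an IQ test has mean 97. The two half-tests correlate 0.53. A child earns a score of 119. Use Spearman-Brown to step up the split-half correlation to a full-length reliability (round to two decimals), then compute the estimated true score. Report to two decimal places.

112.18

Spearman-Brown: ρ = 2r/(1 + r) = 2(0.53)/(1 + 0.53) = 1.060/1.53 = 0.6928 → 0.69
T̂ = 0.69(119) + 0.31(97) = 82.11 + 30.07 = 112.180 → 112.18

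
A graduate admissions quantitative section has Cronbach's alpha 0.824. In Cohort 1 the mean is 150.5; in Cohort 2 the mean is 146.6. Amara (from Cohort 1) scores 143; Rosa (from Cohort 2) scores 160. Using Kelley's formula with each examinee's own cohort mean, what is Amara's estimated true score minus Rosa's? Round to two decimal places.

T̂_Amara = 0.824(143) + 0.176(150.5) = 144.3200
T̂_Rosa = 0.824(160) + 0.176(146.6) = 157.6416
Difference = 144.3200 − 157.6416 = -13.3216

-13.32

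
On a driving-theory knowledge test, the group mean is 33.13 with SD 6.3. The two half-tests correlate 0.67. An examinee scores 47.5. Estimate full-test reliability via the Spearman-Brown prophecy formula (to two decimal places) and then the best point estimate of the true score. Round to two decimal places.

Spearman-Brown: ρ = 2r/(1 + r) = 2(0.67)/(1 + 0.67) = 1.340/1.67 = 0.8024 → 0.80
T̂ = ρX + (1 − ρ)μ
  = 0.80 × 47.5 + 0.20 × 33.13
  = 38.000 + 6.6260
  = 44.626
  ≈ 44.63

44.63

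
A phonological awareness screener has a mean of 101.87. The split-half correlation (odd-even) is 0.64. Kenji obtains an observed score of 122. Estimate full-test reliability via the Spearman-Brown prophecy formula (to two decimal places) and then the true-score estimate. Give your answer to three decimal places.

117.571

Spearman-Brown: ρ = 2r/(1 + r) = 2(0.64)/(1 + 0.64) = 1.280/1.64 = 0.7805 → 0.78
T̂ = 0.78(122) + 0.22(101.87) = 95.16 + 22.4114 = 117.5714 → 117.571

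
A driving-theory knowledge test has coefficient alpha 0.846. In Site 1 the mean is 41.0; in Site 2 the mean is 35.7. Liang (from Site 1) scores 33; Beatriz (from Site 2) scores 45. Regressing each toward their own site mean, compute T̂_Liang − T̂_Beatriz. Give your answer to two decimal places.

T̂_Liang = 0.846(33) + 0.154(41.0) = 34.2320
T̂_Beatriz = 0.846(45) + 0.154(35.7) = 43.5678
Difference = 34.2320 − 43.5678 = -9.3358

-9.34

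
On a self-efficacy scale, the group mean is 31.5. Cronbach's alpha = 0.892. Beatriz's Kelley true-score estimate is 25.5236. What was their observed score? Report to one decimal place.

T̂ = ρX + (1 − ρ)μ  ⇒  X = (T̂ − (1 − ρ)μ) / ρ
X = (25.5236 − 0.108 × 31.5) / 0.892 = (25.5236 − 3.4020) / 0.892 = 22.1216 / 0.892 = 24.800

24.8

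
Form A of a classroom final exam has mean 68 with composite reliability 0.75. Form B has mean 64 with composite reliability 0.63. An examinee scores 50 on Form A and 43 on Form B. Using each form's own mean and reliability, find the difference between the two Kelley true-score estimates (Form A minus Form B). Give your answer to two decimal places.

T̂_A = 0.75(50) + 0.25(68) = 54.5000
T̂_B = 0.63(43) + 0.37(64) = 50.7700
T̂_A − T̂_B = 3.7300

3.73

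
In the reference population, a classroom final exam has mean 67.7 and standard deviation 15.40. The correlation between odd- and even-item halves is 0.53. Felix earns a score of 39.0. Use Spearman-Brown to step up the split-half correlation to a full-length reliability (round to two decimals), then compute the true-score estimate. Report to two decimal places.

47.90

Spearman-Brown: ρ = 2r/(1 + r) = 2(0.53)/(1 + 0.53) = 1.060/1.53 = 0.6928 → 0.69
T̂ = 0.69(39.0) + 0.31(67.7) = 26.910 + 20.987 = 47.897 → 47.90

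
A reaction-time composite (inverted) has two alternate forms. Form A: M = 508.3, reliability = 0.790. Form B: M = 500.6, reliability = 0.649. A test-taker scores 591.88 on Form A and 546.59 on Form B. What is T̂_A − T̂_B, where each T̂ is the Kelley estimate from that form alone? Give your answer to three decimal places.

43.881

T̂_A = 0.790(591.88) + 0.210(508.3) = 574.32820
T̂_B = 0.649(546.59) + 0.351(500.6) = 530.44751
T̂_A − T̂_B = 43.88069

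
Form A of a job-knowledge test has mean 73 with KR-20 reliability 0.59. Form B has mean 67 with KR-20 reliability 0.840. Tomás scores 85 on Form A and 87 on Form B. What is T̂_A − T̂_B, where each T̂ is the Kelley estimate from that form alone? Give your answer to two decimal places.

T̂_A = 0.59(85) + 0.41(73) = 80.0800
T̂_B = 0.840(87) + 0.160(67) = 83.8000
T̂_A − T̂_B = -3.7200

-3.72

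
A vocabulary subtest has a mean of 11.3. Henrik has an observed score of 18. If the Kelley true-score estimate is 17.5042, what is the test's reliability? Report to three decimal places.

0.926

T̂ = ρX + (1 − ρ)μ  ⇒  T̂ − μ = ρ(X − μ)
ρ = (T̂ − μ)/(X − μ) = (17.5042 − 11.3) / (18 − 11.3) = 6.2042 / 6.7 = 0.92600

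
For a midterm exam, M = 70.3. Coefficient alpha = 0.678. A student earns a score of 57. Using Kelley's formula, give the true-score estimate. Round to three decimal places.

61.283

Kelley's formula gives T̂ = 0.678·57 + 0.322·70.3 = 38.646 + 22.6366 = 61.2826.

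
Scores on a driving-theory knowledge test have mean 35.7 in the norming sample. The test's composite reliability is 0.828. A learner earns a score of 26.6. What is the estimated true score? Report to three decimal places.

Weight the observed score by reliability and the mean by (1 − reliability): T̂ = 0.828·26.6 + 0.172·35.7 = 22.0248 + 6.1404 = 28.1652.

28.165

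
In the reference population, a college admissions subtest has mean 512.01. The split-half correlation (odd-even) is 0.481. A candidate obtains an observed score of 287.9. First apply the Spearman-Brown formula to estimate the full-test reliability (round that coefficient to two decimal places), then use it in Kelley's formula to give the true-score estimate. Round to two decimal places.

366.34

Spearman-Brown: ρ = 2r/(1 + r) = 2(0.481)/(1 + 0.481) = 0.9620/1.481 = 0.6496 → 0.65
T̂ = 0.65(287.9) + 0.35(512.01) = 187.135 + 179.2035 = 366.338 → 366.34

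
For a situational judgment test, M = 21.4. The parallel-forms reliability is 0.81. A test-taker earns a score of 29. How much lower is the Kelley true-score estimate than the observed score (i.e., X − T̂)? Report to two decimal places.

T̂ = 0.81(29) + 0.19(21.4) = 23.49 + 4.066 = 27.5560 → 27.556
X − T̂ = 29 − 27.556 = 1.444 → 1.44

1.44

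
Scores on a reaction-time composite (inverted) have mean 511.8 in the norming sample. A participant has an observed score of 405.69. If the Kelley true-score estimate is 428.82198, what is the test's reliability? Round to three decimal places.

T̂ = ρX + (1 − ρ)μ  ⇒  T̂ − μ = ρ(X − μ)
ρ = (T̂ − μ)/(X − μ) = (428.82198 − 511.8) / (405.69 − 511.8) = -82.97802 / -106.11 = 0.78200

0.782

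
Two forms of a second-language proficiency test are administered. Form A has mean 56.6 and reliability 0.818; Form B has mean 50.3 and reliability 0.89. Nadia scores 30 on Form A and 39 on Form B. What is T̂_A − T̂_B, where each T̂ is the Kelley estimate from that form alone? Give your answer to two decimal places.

-5.40

T̂_A = 0.818(30) + 0.182(56.6) = 34.8412
T̂_B = 0.89(39) + 0.11(50.3) = 40.2430
T̂_A − T̂_B = -5.4018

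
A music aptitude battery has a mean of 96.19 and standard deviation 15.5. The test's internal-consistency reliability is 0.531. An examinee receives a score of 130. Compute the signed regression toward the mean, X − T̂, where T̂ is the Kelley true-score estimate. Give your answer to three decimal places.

Kelley's formula gives T̂ = 0.531·130 + 0.469·96.19 = 69.030 + 45.11311 = 114.14311.
X − T̂ = 130 − 114.1431 = 15.8569 → 15.857

15.857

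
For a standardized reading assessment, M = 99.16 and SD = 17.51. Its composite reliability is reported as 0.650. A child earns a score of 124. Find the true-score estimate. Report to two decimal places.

115.31

Regress the observed score toward the mean by the unreliability: T̂ = 0.650·124 + 0.350·99.16 = 80.600 + 34.70600 = 115.306.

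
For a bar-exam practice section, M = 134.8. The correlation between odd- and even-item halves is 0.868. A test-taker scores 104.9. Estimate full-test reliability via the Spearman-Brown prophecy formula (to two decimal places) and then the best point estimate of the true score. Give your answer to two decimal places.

Spearman-Brown: ρ = 2r/(1 + r) = 2(0.868)/(1 + 0.868) = 1.7360/1.868 = 0.9293 → 0.93
T̂ = ρX + (1 − ρ)μ
  = 0.93 × 104.9 + 0.07 × 134.8
  = 97.557 + 9.436
  = 106.993
  ≈ 106.99

106.99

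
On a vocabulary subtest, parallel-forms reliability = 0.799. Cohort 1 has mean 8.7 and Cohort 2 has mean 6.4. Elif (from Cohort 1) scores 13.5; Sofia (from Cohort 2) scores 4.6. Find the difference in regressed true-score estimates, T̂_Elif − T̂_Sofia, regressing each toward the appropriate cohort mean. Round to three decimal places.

T̂_Elif = 0.799(13.5) + 0.201(8.7) = 12.53520
T̂_Sofia = 0.799(4.6) + 0.201(6.4) = 4.96180
Difference = 12.53520 − 4.96180 = 7.57340

7.573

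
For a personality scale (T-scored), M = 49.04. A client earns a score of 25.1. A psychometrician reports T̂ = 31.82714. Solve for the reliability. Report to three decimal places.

T̂ = ρX + (1 − ρ)μ  ⇒  T̂ − μ = ρ(X − μ)
ρ = (T̂ − μ)/(X − μ) = (31.82714 − 49.04) / (25.1 − 49.04) = -17.21286 / -23.94 = 0.71900

0.719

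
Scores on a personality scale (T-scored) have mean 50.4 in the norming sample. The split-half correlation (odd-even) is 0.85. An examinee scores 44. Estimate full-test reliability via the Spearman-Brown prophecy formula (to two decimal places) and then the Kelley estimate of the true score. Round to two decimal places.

Spearman-Brown: ρ = 2r/(1 + r) = 2(0.85)/(1 + 0.85) = 1.700/1.85 = 0.9189 → 0.92
Regress the observed score toward the mean by the unreliability: T̂ = 0.92·44 + 0.08·50.4 = 40.48 + 4.032 = 44.512.

44.51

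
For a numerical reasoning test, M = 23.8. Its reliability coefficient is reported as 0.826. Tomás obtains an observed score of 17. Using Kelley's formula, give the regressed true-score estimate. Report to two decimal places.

18.18

Regress the observed score toward the mean by the unreliability: T̂ = 0.826·17 + 0.174·23.8 = 14.042 + 4.1412 = 18.183.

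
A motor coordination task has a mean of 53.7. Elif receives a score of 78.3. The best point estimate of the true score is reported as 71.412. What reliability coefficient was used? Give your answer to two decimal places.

T̂ = ρX + (1 − ρ)μ  ⇒  T̂ − μ = ρ(X − μ)
ρ = (T̂ − μ)/(X − μ) = (71.412 − 53.7) / (78.3 − 53.7) = 17.712 / 24.6 = 0.7200

0.72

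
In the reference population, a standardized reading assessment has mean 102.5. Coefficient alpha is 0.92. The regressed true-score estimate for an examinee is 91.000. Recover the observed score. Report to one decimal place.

90.0

T̂ = ρX + (1 − ρ)μ  ⇒  X = (T̂ − (1 − ρ)μ) / ρ
X = (91.000 − 0.08 × 102.5) / 0.92 = (91.000 − 8.200) / 0.92 = 82.800 / 0.92 = 90.000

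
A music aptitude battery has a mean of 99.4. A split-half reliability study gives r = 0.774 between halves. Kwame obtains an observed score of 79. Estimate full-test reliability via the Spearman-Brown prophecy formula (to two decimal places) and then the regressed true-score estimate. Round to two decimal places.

Spearman-Brown: ρ = 2r/(1 + r) = 2(0.774)/(1 + 0.774) = 1.5480/1.774 = 0.8726 → 0.87
T̂ = 0.87(79) + 0.13(99.4) = 68.73 + 12.922 = 81.652 → 81.65

81.65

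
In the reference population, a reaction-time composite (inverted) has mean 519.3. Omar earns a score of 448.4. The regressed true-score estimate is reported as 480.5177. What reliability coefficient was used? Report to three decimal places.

T̂ = ρX + (1 − ρ)μ  ⇒  T̂ − μ = ρ(X − μ)
ρ = (T̂ − μ)/(X − μ) = (480.5177 − 519.3) / (448.4 − 519.3) = -38.7823 / -70.9 = 0.54700

0.547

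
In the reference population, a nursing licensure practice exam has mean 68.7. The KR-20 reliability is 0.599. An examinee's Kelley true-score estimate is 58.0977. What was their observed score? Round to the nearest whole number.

T̂ = ρX + (1 − ρ)μ  ⇒  X = (T̂ − (1 − ρ)μ) / ρ
X = (58.0977 − 0.401 × 68.7) / 0.599 = (58.0977 − 27.5487) / 0.599 = 30.5490 / 0.599 = 51.00

51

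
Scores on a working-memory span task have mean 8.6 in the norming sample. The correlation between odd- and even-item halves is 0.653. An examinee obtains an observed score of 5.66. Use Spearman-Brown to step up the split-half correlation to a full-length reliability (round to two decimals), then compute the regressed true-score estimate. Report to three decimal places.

6.277

Spearman-Brown: ρ = 2r/(1 + r) = 2(0.653)/(1 + 0.653) = 1.3060/1.653 = 0.7901 → 0.79
T̂ = ρX + (1 − ρ)μ
  = 0.79 × 5.66 + 0.21 × 8.6
  = 4.4714 + 1.806
  = 6.2774
  ≈ 6.277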